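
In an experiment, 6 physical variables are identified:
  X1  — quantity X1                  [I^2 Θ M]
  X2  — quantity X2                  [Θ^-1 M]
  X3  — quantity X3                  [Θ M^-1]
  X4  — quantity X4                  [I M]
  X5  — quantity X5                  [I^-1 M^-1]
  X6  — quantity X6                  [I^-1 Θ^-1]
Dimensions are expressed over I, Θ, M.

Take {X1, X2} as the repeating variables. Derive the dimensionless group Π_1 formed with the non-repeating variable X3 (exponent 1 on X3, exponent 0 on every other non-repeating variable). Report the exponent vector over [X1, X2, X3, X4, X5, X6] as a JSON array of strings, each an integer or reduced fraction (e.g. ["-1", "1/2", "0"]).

["0", "1", "1", "0", "0", "0"]

Write exponents as rows I,Θ,M / cols X1,X2,X3,X4,X5,X6:
  I: [ 2  0  0  1 -1 -1]
  Θ: [ 1 -1  1  0  0 -1]
  M: [ 1  1 -1  1 -1  0]
Echelon form has 2 nonzero rows (pivots: X1,X2)
Repeat: X1,X2; free: X3,X4,X5,X6
RREF:
  r0: [   1    0    0  1/2 -1/2 -1/2]
  r1: [   0    1   -1  1/2 -1/2  1/2]
  r2: [   0    0    0    0    0    0]
Fix exponent of X3 at 1, X4 at 0, X5 at 0, X6 at 0; solve each RREF row for its pivot's exponent:
  r0: exp(X1) + (0)·1 = 0 ⇒ exp(X1) = 0
  r1: exp(X2) + (-1)·1 = 0 ⇒ exp(X2) = 1
Π_1 = X2 · X3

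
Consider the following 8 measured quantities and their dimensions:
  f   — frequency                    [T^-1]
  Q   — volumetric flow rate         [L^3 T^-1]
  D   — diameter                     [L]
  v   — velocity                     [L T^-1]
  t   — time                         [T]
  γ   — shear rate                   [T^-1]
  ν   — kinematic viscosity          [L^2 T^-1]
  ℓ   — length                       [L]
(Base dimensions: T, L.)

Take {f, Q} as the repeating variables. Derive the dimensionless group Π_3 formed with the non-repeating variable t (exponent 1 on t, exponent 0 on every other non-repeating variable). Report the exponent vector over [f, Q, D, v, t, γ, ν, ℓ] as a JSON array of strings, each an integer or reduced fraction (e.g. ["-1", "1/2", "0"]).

["1", "0", "0", "0", "1", "0", "0", "0"]

Exponent matrix [T,L] × [f,Q,D,v,t,γ,ν,ℓ]:
  T: [-1 -1  0 -1  1 -1 -1  0]
  L: [ 0  3  1  1  0  0  2  1]
Echelon form has 2 nonzero rows (pivots: f,Q)
Repeat: f,Q; free: D,v,t,γ,ν,ℓ
RREF:
  r0: [   1    0 -1/3  2/3   -1    1  1/3 -1/3]
  r1: [   0    1  1/3  1/3    0    0  2/3  1/3]
Fix exponent of t at 1, D at 0, v at 0, γ at 0, ν at 0, ℓ at 0; solve each RREF row for its pivot's exponent:
  r0: exp(f) + (-1)·1 = 0 ⇒ exp(f) = 1
  r1: exp(Q) + (0)·1 = 0 ⇒ exp(Q) = 0
Π_3 = f · t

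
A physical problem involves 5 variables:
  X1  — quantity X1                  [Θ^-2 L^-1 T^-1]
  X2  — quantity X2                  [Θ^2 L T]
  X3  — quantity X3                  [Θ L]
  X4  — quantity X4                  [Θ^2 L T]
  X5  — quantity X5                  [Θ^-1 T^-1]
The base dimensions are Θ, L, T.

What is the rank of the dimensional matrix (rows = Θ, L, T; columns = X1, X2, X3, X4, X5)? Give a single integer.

2

Exponent matrix [Θ,L,T] × [X1,X2,X3,X4,X5]:
  Θ: [-2  2  1  2 -1]
  L: [-1  1  1  1  0]
  T: [-1  1  0  1 -1]
Echelon form has 2 nonzero rows (pivots: X1,X3)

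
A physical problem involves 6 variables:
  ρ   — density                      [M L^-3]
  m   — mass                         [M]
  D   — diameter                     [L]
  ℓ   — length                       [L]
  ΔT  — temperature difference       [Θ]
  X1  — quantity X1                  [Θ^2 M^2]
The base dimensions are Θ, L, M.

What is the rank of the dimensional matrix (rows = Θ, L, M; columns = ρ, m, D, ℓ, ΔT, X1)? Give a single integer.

Dimensional matrix (Θ×L×M by ρ×m×D×ℓ×ΔT×X1):
  Θ: [ 0  0  0  0  1  2]
  L: [-3  0  1  1  0  0]
  M: [ 1  1  0  0  0  2]
RREF → pivots at {ρ,m,ΔT} ⇒ r = 3

3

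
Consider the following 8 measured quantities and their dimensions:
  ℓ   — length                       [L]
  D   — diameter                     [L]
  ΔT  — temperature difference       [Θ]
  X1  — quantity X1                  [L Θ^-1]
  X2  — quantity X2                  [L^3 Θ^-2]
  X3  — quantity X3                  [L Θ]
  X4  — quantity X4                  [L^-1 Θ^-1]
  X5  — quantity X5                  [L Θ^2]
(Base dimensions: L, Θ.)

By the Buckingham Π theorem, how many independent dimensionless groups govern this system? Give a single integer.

6

Write exponents as rows L,Θ / cols ℓ,D,ΔT,X1,X2,X3,X4,X5:
  L: [ 1  1  0  1  3  1 -1  1]
  Θ: [ 0  0  1 -1 -2  1 -1  2]
Row reduction gives pivot columns ℓ,ΔT; rank = 2
n=8, r=2 ⇒ 6 dimensionless groups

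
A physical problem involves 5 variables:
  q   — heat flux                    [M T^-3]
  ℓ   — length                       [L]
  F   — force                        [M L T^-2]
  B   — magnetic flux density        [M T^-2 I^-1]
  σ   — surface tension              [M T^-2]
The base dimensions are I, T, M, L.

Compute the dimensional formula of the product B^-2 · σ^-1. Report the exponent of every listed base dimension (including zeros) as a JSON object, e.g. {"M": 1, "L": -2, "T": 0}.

{"I": 2, "T": 6, "M": -3, "L": 0}

Dimensional matrix (I×T×M×L by q×ℓ×F×B×σ):
  I: [ 0  0  0 -1  0]
  T: [-3  0 -2 -2 -2]
  M: [ 1  0  1  1  1]
  L: [ 0  1  1  0  0]
  [I]: (-2)·-1+(-1)·0 = 2
  [T]: (-2)·-2+(-1)·-2 = 6
  [M]: (-2)·1+(-1)·1 = -3
  [L]: (-2)·0+(-1)·0 = 0
⇒ I^2 T^6 M^-3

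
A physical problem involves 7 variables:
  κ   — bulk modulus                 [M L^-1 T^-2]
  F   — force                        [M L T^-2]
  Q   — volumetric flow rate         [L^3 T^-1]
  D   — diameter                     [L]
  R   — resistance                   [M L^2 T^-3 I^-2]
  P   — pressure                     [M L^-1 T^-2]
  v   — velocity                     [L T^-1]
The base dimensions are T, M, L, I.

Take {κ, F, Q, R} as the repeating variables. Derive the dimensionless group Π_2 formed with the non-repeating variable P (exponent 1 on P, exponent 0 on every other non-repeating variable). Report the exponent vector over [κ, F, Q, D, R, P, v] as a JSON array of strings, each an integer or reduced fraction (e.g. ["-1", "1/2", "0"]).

["-1", "0", "0", "0", "0", "1", "0"]

Dimensional matrix (T×M×L×I by κ×F×Q×D×R×P×v):
  T: [-2 -2 -1  0 -3 -2 -1]
  M: [ 1  1  0  0  1  1  0]
  L: [-1  1  3  1  2 -1  1]
  I: [ 0  0  0  0 -2  0  0]
Row reduction gives pivot columns κ,F,Q,R; rank = 4
Pivot set = {κ,F,Q,R}, free = {D,P,v}
RREF:
  r0: [   1    0    0 -1/2    0    1    1]
  r1: [   0    1    0  1/2    0    0   -1]
  r2: [   0    0    1    0    0    0    1]
  r3: [   0    0    0    0    1    0    0]
Fix exponent of P at 1, D at 0, v at 0; solve each RREF row for its pivot's exponent:
  r0: exp(κ) + (1)·1 = 0 ⇒ exp(κ) = -1
  r1: exp(F) + (0)·1 = 0 ⇒ exp(F) = 0
  r2: exp(Q) + (0)·1 = 0 ⇒ exp(Q) = 0
  r3: exp(R) + (0)·1 = 0 ⇒ exp(R) = 0
Π_2 = κ^-1 · P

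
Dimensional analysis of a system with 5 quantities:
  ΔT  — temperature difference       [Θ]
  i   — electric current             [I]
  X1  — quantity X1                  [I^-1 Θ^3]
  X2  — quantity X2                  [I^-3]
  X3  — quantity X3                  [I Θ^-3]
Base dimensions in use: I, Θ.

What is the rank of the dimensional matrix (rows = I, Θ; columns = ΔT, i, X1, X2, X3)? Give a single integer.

2

Write exponents as rows I,Θ / cols ΔT,i,X1,X2,X3:
  I: [ 0  1 -1 -3  1]
  Θ: [ 1  0  3  0 -3]
Echelon form has 2 nonzero rows (pivots: ΔT,i)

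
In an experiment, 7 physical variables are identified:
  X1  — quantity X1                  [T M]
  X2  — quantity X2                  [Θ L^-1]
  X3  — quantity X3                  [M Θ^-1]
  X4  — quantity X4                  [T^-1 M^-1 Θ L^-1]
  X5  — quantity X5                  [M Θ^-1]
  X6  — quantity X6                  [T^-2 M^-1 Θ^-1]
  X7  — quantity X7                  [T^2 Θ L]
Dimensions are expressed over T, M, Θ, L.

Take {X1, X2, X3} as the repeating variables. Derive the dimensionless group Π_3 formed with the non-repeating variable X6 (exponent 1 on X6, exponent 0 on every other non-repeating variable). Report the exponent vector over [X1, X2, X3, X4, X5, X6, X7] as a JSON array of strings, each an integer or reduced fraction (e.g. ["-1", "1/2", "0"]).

["2", "0", "-1", "0", "0", "1", "0"]

Dimensional matrix (T×M×Θ×L by X1×X2×X3×X4×X5×X6×X7):
  T: [ 1  0  0 -1  0 -2  2]
  M: [ 1  0  1 -1  1 -1  0]
  Θ: [ 0  1 -1  1 -1 -1  1]
  L: [ 0 -1  0 -1  0  0  1]
Row reduction gives pivot columns X1,X2,X3; rank = 3
Pivot set = {X1,X2,X3}, free = {X4,X5,X6,X7}
RREF:
  r0: [   1    0    0   -1    0   -2    2]
  r1: [   0    1    0    1    0    0   -1]
  r2: [   0    0    1    0    1    1   -2]
  r3: [   0    0    0    0    0    0    0]
Fix exponent of X6 at 1, X4 at 0, X5 at 0, X7 at 0; solve each RREF row for its pivot's exponent:
  r0: exp(X1) + (-2)·1 = 0 ⇒ exp(X1) = 2
  r1: exp(X2) + (0)·1 = 0 ⇒ exp(X2) = 0
  r2: exp(X3) + (1)·1 = 0 ⇒ exp(X3) = -1
Π_3 = X1^2 · X3^-1 · X6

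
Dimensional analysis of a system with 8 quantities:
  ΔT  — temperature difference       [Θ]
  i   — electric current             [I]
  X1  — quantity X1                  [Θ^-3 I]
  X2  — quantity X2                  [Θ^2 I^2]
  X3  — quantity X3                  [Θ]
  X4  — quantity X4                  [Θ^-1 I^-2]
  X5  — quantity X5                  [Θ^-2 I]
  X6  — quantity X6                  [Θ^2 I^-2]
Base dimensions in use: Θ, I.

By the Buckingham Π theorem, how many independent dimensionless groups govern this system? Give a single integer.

6

Dimensional matrix (Θ×I by ΔT×i×X1×X2×X3×X4×X5×X6):
  Θ: [ 1  0 -3  2  1 -1 -2  2]
  I: [ 0  1  1  2  0 -2  1 -2]
Row reduction gives pivot columns ΔT,i; rank = 2
8 vars − rank 2 = 6 Π groups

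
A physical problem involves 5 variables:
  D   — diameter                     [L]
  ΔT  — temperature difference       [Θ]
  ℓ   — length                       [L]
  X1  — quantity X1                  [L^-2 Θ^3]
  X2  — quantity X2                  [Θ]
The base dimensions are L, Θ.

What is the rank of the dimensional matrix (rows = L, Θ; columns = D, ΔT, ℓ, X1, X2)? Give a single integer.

2

Write exponents as rows L,Θ / cols D,ΔT,ℓ,X1,X2:
  L: [ 1  0  1 -2  0]
  Θ: [ 0  1  0  3  1]
Echelon form has 2 nonzero rows (pivots: D,ΔT)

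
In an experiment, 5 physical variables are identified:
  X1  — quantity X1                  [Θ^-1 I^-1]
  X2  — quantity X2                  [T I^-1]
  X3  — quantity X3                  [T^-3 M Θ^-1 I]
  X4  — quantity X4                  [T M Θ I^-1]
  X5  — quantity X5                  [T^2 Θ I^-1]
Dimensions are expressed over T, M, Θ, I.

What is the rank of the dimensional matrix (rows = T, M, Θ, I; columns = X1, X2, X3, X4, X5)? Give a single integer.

3

Exponent matrix [T,M,Θ,I] × [X1,X2,X3,X4,X5]:
  T: [ 0  1 -3  1  2]
  M: [ 0  0  1  1  0]
  Θ: [-1  0 -1  1  1]
  I: [-1 -1  1 -1 -1]
Row reduction gives pivot columns X1,X2,X3; rank = 3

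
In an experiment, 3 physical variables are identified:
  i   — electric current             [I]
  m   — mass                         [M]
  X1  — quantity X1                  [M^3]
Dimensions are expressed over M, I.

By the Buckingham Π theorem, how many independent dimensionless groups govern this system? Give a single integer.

1

Write exponents as rows M,I / cols i,m,X1:
  M: [ 0  1  3]
  I: [ 1  0  0]
RREF → pivots at {i,m} ⇒ r = 2
3 vars − rank 2 = 1 Π group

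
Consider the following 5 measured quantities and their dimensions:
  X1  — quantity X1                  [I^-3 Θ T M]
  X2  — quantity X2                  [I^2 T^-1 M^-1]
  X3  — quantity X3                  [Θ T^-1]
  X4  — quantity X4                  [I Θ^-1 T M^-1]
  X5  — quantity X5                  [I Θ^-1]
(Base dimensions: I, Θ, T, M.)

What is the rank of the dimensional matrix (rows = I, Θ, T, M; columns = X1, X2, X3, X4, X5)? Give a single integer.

Exponent matrix [I,Θ,T,M] × [X1,X2,X3,X4,X5]:
  I: [-3  2  0  1  1]
  Θ: [ 1  0  1 -1 -1]
  T: [ 1 -1 -1  1  0]
  M: [ 1 -1  0 -1  0]
RREF → pivots at {X1,X2,X3} ⇒ r = 3

3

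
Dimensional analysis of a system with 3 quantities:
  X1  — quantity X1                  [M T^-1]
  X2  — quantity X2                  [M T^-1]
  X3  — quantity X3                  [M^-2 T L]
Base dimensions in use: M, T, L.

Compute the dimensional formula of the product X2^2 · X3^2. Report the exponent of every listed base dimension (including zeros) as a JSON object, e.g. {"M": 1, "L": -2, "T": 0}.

{"M": -2, "T": 0, "L": 2}

Write exponents as rows M,T,L / cols X1,X2,X3:
  M: [ 1  1 -2]
  T: [-1 -1  1]
  L: [ 0  0  1]
  [M]: (2)·1+(2)·-2 = -2
  [T]: (2)·-1+(2)·1 = 0
  [L]: (2)·0+(2)·1 = 2
⇒ M^-2 L^2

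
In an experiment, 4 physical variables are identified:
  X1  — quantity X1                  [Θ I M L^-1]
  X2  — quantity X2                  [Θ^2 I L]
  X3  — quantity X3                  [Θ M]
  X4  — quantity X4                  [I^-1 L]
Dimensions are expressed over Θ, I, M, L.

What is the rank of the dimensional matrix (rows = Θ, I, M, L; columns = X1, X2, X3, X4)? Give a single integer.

3

Write exponents as rows Θ,I,M,L / cols X1,X2,X3,X4:
  Θ: [ 1  2  1  0]
  I: [ 1  1  0 -1]
  M: [ 1  0  1  0]
  L: [-1  1  0  1]
Echelon form has 3 nonzero rows (pivots: X1,X2,X3)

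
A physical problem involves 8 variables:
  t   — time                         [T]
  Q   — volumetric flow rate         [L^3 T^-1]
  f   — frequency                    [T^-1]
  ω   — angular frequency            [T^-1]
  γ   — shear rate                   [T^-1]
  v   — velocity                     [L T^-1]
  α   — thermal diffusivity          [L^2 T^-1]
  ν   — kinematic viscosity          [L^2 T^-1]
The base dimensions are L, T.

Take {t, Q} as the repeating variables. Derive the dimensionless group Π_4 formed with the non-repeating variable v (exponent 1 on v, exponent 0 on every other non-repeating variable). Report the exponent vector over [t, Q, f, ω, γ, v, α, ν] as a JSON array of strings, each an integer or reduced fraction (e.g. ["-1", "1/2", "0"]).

["2/3", "-1/3", "0", "0", "0", "1", "0", "0"]

Dimensional matrix (L×T by t×Q×f×ω×γ×v×α×ν):
  L: [ 0  3  0  0  0  1  2  2]
  T: [ 1 -1 -1 -1 -1 -1 -1 -1]
Echelon form has 2 nonzero rows (pivots: t,Q)
Pivot set = {t,Q}, free = {f,ω,γ,v,α,ν}
RREF:
  r0: [   1    0   -1   -1   -1 -2/3 -1/3 -1/3]
  r1: [   0    1    0    0    0  1/3  2/3  2/3]
Fix exponent of v at 1, f at 0, ω at 0, γ at 0, α at 0, ν at 0; solve each RREF row for its pivot's exponent:
  r0: exp(t) + (-2/3)·1 = 0 ⇒ exp(t) = 2/3
  r1: exp(Q) + (1/3)·1 = 0 ⇒ exp(Q) = -1/3
Π_4 = t^(2/3) · Q^(-1/3) · v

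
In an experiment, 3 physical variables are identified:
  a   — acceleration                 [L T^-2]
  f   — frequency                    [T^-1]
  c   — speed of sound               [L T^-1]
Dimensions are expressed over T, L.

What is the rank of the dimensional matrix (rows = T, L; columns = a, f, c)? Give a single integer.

2

Dimensional matrix (T×L by a×f×c):
  T: [-2 -1 -1]
  L: [ 1  0  1]
RREF → pivots at {a,f} ⇒ r = 2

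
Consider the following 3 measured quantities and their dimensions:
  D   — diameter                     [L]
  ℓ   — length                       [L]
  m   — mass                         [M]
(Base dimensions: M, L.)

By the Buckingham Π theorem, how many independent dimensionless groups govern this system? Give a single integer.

1

Write exponents as rows M,L / cols D,ℓ,m:
  M: [ 0  0  1]
  L: [ 1  1  0]
Row reduction gives pivot columns D,m; rank = 2
n=3, r=2 ⇒ 1 dimensionless group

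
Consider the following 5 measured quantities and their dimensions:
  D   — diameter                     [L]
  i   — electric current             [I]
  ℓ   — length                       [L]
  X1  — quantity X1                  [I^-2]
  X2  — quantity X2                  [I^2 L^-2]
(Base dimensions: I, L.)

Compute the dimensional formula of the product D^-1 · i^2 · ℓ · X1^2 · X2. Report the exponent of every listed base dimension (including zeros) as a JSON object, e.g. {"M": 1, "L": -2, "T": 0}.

{"I": 0, "L": -2}

Exponent matrix [I,L] × [D,i,ℓ,X1,X2]:
  I: [ 0  1  0 -2  2]
  L: [ 1  0  1  0 -2]
  [I]: (-1)·0+(2)·1+(1)·0+(2)·-2+(1)·2 = 0
  [L]: (-1)·1+(2)·0+(1)·1+(2)·0+(1)·-2 = -2
⇒ L^-2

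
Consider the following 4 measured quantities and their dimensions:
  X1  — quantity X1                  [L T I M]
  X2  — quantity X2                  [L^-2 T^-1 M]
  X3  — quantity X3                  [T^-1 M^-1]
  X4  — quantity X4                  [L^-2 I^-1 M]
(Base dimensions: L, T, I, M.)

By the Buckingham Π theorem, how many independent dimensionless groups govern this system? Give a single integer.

Write exponents as rows L,T,I,M / cols X1,X2,X3,X4:
  L: [ 1 -2  0 -2]
  T: [ 1 -1 -1  0]
  I: [ 1  0  0 -1]
  M: [ 1  1 -1  1]
Row reduction gives pivot columns X1,X2,X3; rank = 3
4 vars − rank 3 = 1 Π group

1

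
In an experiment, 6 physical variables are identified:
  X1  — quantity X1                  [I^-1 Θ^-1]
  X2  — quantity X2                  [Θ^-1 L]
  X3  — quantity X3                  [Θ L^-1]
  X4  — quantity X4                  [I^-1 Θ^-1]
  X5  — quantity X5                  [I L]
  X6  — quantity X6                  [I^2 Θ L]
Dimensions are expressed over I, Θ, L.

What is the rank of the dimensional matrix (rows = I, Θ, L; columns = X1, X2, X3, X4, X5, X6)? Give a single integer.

Dimensional matrix (I×Θ×L by X1×X2×X3×X4×X5×X6):
  I: [-1  0  0 -1  1  2]
  Θ: [-1 -1  1 -1  0  1]
  L: [ 0  1 -1  0  1  1]
RREF → pivots at {X1,X2} ⇒ r = 2

2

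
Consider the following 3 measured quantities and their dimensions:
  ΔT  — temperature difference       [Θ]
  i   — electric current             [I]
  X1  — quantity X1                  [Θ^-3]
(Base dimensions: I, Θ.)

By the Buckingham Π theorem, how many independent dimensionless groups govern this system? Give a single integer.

1

Exponent matrix [I,Θ] × [ΔT,i,X1]:
  I: [ 0  1  0]
  Θ: [ 1  0 -3]
Row reduction gives pivot columns ΔT,i; rank = 2
3 vars − rank 2 = 1 Π group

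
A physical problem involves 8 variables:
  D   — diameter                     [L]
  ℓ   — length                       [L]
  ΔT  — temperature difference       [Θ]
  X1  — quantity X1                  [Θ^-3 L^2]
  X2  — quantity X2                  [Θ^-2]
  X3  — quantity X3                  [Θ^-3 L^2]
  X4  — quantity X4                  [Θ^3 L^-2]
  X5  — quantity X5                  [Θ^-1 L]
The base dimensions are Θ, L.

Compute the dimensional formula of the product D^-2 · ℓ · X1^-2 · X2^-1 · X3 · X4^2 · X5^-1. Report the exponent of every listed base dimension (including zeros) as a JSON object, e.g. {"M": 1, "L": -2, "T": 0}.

{"Θ": 12, "L": -8}

Write exponents as rows Θ,L / cols D,ℓ,ΔT,X1,X2,X3,X4,X5:
  Θ: [ 0  0  1 -3 -2 -3  3 -1]
  L: [ 1  1  0  2  0  2 -2  1]
  [Θ]: (-2)·0+(1)·0+(-2)·-3+(-1)·-2+(1)·-3+(2)·3+(-1)·-1 = 12
  [L]: (-2)·1+(1)·1+(-2)·2+(-1)·0+(1)·2+(2)·-2+(-1)·1 = -8
⇒ Θ^12 L^-8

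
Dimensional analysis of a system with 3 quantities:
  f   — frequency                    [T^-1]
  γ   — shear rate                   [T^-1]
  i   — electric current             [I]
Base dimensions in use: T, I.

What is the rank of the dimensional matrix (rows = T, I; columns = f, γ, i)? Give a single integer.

Exponent matrix [T,I] × [f,γ,i]:
  T: [-1 -1  0]
  I: [ 0  0  1]
Row reduction gives pivot columns f,i; rank = 2

2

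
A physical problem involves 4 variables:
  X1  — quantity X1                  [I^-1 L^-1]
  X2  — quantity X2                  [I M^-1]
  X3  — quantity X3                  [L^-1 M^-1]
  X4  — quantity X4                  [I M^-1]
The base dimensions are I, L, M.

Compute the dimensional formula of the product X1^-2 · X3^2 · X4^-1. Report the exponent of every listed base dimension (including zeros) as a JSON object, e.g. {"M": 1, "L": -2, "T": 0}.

{"I": 1, "L": 0, "M": -1}

Write exponents as rows I,L,M / cols X1,X2,X3,X4:
  I: [-1  1  0  1]
  L: [-1  0 -1  0]
  M: [ 0 -1 -1 -1]
  [I]: (-2)·-1+(2)·0+(-1)·1 = 1
  [L]: (-2)·-1+(2)·-1+(-1)·0 = 0
  [M]: (-2)·0+(2)·-1+(-1)·-1 = -1
⇒ I M^-1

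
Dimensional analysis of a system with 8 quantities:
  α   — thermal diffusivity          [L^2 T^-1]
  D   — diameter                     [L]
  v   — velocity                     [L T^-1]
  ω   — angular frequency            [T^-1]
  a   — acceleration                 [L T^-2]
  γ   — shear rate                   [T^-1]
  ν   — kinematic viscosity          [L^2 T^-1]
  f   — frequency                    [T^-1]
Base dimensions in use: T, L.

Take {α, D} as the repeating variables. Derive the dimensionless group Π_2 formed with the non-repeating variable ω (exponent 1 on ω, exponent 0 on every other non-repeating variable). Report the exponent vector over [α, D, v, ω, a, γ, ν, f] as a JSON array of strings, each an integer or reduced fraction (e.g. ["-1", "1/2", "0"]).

Exponent matrix [T,L] × [α,D,v,ω,a,γ,ν,f]:
  T: [-1  0 -1 -1 -2 -1 -1 -1]
  L: [ 2  1  1  0  1  0  2  0]
Echelon form has 2 nonzero rows (pivots: α,D)
Pivot set = {α,D}, free = {v,ω,a,γ,ν,f}
RREF:
  r0: [   1    0    1    1    2    1    1    1]
  r1: [   0    1   -1   -2   -3   -2    0   -2]
Fix exponent of ω at 1, v at 0, a at 0, γ at 0, ν at 0, f at 0; solve each RREF row for its pivot's exponent:
  r0: exp(α) + (1)·1 = 0 ⇒ exp(α) = -1
  r1: exp(D) + (-2)·1 = 0 ⇒ exp(D) = 2
Π_2 = α^-1 · D^2 · ω

["-1", "2", "0", "1", "0", "0", "0", "0"]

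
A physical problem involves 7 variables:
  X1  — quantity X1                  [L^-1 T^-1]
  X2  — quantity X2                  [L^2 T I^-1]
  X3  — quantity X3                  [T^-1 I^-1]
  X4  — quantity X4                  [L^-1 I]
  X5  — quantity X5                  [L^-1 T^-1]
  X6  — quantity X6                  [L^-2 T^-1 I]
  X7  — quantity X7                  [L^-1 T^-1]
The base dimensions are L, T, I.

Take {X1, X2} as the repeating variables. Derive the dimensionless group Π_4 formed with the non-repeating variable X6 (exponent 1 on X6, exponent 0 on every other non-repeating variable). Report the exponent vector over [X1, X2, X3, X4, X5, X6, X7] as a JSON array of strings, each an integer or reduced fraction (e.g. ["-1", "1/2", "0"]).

Exponent matrix [L,T,I] × [X1,X2,X3,X4,X5,X6,X7]:
  L: [-1  2  0 -1 -1 -2 -1]
  T: [-1  1 -1  0 -1 -1 -1]
  I: [ 0 -1 -1  1  0  1  0]
Echelon form has 2 nonzero rows (pivots: X1,X2)
Repeat: X1,X2; free: X3,X4,X5,X6,X7
RREF:
  r0: [   1    0    2   -1    1    0    1]
  r1: [   0    1    1   -1    0   -1    0]
  r2: [   0    0    0    0    0    0    0]
Fix exponent of X6 at 1, X3 at 0, X4 at 0, X5 at 0, X7 at 0; solve each RREF row for its pivot's exponent:
  r0: exp(X1) + (0)·1 = 0 ⇒ exp(X1) = 0
  r1: exp(X2) + (-1)·1 = 0 ⇒ exp(X2) = 1
Π_4 = X2 · X6

["0", "1", "0", "0", "0", "1", "0"]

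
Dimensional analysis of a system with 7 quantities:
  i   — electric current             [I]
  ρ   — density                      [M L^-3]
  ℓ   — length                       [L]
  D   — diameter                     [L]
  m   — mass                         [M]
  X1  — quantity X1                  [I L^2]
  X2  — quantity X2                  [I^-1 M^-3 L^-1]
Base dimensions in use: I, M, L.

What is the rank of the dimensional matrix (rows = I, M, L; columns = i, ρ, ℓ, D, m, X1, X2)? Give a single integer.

3

Exponent matrix [I,M,L] × [i,ρ,ℓ,D,m,X1,X2]:
  I: [ 1  0  0  0  0  1 -1]
  M: [ 0  1  0  0  1  0 -3]
  L: [ 0 -3  1  1  0  2 -1]
Echelon form has 3 nonzero rows (pivots: i,ρ,ℓ)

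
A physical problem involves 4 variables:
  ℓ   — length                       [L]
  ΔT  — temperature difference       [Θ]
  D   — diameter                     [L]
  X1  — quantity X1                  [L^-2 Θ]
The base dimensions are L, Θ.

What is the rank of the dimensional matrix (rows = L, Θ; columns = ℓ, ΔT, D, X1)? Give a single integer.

2

Dimensional matrix (L×Θ by ℓ×ΔT×D×X1):
  L: [ 1  0  1 -2]
  Θ: [ 0  1  0  1]
Echelon form has 2 nonzero rows (pivots: ℓ,ΔT)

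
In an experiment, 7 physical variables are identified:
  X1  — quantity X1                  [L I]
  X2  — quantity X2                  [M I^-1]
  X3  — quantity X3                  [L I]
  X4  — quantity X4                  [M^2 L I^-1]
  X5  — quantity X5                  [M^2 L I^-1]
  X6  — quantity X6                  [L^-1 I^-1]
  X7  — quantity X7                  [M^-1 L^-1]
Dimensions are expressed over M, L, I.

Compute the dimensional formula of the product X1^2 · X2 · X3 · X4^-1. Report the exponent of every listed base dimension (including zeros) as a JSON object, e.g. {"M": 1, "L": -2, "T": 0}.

Exponent matrix [M,L,I] × [X1,X2,X3,X4,X5,X6,X7]:
  M: [ 0  1  0  2  2  0 -1]
  L: [ 1  0  1  1  1 -1 -1]
  I: [ 1 -1  1 -1 -1 -1  0]
  [M]: (2)·0+(1)·1+(1)·0+(-1)·2 = -1
  [L]: (2)·1+(1)·0+(1)·1+(-1)·1 = 2
  [I]: (2)·1+(1)·-1+(1)·1+(-1)·-1 = 3
⇒ M^-1 L^2 I^3

{"M": -1, "L": 2, "I": 3}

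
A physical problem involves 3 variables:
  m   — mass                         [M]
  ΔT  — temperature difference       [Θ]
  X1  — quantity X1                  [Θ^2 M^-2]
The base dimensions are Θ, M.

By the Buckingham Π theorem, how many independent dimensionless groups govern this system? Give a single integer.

Exponent matrix [Θ,M] × [m,ΔT,X1]:
  Θ: [ 0  1  2]
  M: [ 1  0 -2]
RREF → pivots at {m,ΔT} ⇒ r = 2
n=3, r=2 ⇒ 1 dimensionless group

1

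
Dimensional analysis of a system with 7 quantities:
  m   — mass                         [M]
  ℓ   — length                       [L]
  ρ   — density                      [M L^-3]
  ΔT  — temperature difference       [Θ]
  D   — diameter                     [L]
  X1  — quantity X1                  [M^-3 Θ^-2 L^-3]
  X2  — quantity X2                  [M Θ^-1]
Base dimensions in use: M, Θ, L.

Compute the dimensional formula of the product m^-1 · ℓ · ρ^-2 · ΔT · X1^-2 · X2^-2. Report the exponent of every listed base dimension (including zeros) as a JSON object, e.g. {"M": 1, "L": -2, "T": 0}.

Dimensional matrix (M×Θ×L by m×ℓ×ρ×ΔT×D×X1×X2):
  M: [ 1  0  1  0  0 -3  1]
  Θ: [ 0  0  0  1  0 -2 -1]
  L: [ 0  1 -3  0  1 -3  0]
  [M]: (-1)·1+(1)·0+(-2)·1+(1)·0+(-2)·-3+(-2)·1 = 1
  [Θ]: (-1)·0+(1)·0+(-2)·0+(1)·1+(-2)·-2+(-2)·-1 = 7
  [L]: (-1)·0+(1)·1+(-2)·-3+(1)·0+(-2)·-3+(-2)·0 = 13
⇒ M Θ^7 L^13

{"M": 1, "Θ": 7, "L": 13}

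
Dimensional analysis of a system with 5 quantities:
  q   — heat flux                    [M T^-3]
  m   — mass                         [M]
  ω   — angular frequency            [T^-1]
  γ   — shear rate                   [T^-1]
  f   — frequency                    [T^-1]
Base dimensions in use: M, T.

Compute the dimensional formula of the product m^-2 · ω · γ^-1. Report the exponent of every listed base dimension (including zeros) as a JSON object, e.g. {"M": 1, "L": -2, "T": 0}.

Exponent matrix [M,T] × [q,m,ω,γ,f]:
  M: [ 1  1  0  0  0]
  T: [-3  0 -1 -1 -1]
  [M]: (-2)·1+(1)·0+(-1)·0 = -2
  [T]: (-2)·0+(1)·-1+(-1)·-1 = 0
⇒ M^-2

{"M": -2, "T": 0}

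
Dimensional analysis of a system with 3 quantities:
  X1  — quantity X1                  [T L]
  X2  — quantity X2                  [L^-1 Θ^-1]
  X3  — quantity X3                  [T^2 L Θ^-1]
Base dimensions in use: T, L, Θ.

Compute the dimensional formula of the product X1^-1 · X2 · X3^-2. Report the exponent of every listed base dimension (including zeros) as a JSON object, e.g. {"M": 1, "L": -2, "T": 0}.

Exponent matrix [T,L,Θ] × [X1,X2,X3]:
  T: [ 1  0  2]
  L: [ 1 -1  1]
  Θ: [ 0 -1 -1]
  [T]: (-1)·1+(1)·0+(-2)·2 = -5
  [L]: (-1)·1+(1)·-1+(-2)·1 = -4
  [Θ]: (-1)·0+(1)·-1+(-2)·-1 = 1
⇒ T^-5 L^-4 Θ

{"T": -5, "L": -4, "Θ": 1}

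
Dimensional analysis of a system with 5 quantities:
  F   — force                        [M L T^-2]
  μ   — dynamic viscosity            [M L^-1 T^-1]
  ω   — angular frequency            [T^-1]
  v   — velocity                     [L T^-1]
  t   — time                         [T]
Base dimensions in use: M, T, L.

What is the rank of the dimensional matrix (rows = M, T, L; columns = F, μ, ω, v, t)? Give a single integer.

3

Exponent matrix [M,T,L] × [F,μ,ω,v,t]:
  M: [ 1  1  0  0  0]
  T: [-2 -1 -1 -1  1]
  L: [ 1 -1  0  1  0]
RREF → pivots at {F,μ,ω} ⇒ r = 3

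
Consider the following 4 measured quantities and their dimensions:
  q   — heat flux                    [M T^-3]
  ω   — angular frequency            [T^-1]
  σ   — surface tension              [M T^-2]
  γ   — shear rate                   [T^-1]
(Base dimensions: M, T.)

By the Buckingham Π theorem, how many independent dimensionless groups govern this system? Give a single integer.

Write exponents as rows M,T / cols q,ω,σ,γ:
  M: [ 1  0  1  0]
  T: [-3 -1 -2 -1]
Echelon form has 2 nonzero rows (pivots: q,ω)
4 vars − rank 2 = 2 Π groups

2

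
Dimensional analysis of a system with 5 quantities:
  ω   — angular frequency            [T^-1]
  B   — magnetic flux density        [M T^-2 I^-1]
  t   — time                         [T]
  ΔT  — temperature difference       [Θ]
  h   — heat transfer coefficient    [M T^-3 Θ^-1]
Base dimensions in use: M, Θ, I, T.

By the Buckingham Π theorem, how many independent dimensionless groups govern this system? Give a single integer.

Write exponents as rows M,Θ,I,T / cols ω,B,t,ΔT,h:
  M: [ 0  1  0  0  1]
  Θ: [ 0  0  0  1 -1]
  I: [ 0 -1  0  0  0]
  T: [-1 -2  1  0 -3]
Echelon form has 4 nonzero rows (pivots: ω,B,ΔT,h)
n=5, r=4 ⇒ 1 dimensionless group

1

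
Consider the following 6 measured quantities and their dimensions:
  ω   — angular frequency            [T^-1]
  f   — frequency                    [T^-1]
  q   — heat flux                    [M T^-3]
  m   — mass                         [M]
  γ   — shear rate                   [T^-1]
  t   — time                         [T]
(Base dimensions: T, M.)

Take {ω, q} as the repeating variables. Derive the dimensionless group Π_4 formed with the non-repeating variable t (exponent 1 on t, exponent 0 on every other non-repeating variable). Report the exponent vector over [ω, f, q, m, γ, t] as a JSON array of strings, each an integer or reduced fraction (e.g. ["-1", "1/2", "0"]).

Exponent matrix [T,M] × [ω,f,q,m,γ,t]:
  T: [-1 -1 -3  0 -1  1]
  M: [ 0  0  1  1  0  0]
RREF → pivots at {ω,q} ⇒ r = 2
Repeat: ω,q; free: f,m,γ,t
RREF:
  r0: [   1    1    0   -3    1   -1]
  r1: [   0    0    1    1    0    0]
Fix exponent of t at 1, f at 0, m at 0, γ at 0; solve each RREF row for its pivot's exponent:
  r0: exp(ω) + (-1)·1 = 0 ⇒ exp(ω) = 1
  r1: exp(q) + (0)·1 = 0 ⇒ exp(q) = 0
Π_4 = ω · t

["1", "0", "0", "0", "0", "1"]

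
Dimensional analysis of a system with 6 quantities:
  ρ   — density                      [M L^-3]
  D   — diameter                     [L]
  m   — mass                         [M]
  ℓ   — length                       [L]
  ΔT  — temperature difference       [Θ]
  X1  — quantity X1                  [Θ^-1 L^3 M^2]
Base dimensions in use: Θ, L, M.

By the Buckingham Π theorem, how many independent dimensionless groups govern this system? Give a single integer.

3

Exponent matrix [Θ,L,M] × [ρ,D,m,ℓ,ΔT,X1]:
  Θ: [ 0  0  0  0  1 -1]
  L: [-3  1  0  1  0  3]
  M: [ 1  0  1  0  0  2]
Echelon form has 3 nonzero rows (pivots: ρ,D,ΔT)
n=6, r=3 ⇒ 3 dimensionless groups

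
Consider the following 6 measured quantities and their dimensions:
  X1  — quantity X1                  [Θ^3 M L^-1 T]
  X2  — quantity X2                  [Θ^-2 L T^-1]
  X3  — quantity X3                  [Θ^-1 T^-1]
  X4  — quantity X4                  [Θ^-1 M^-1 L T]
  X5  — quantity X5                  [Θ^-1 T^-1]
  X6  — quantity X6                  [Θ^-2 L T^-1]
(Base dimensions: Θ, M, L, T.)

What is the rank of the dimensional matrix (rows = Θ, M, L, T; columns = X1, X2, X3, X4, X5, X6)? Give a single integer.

Exponent matrix [Θ,M,L,T] × [X1,X2,X3,X4,X5,X6]:
  Θ: [ 3 -2 -1 -1 -1 -2]
  M: [ 1  0  0 -1  0  0]
  L: [-1  1  0  1  0  1]
  T: [ 1 -1 -1  1 -1 -1]
Row reduction gives pivot columns X1,X2,X3; rank = 3

3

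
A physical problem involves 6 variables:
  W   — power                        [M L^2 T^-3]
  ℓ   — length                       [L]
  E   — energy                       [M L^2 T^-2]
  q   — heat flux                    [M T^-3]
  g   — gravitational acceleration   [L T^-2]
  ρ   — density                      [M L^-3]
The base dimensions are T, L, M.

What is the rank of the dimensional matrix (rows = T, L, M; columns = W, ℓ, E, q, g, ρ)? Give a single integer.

3

Dimensional matrix (T×L×M by W×ℓ×E×q×g×ρ):
  T: [-3  0 -2 -3 -2  0]
  L: [ 2  1  2  0  1 -3]
  M: [ 1  0  1  1  0  1]
Row reduction gives pivot columns W,ℓ,E; rank = 3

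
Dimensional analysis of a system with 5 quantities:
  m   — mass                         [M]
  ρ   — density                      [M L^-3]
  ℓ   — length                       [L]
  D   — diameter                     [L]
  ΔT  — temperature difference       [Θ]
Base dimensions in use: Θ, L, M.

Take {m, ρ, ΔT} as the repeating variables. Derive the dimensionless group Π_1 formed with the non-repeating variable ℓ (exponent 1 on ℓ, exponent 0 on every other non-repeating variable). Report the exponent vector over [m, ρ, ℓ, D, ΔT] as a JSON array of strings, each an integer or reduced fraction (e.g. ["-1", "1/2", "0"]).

Dimensional matrix (Θ×L×M by m×ρ×ℓ×D×ΔT):
  Θ: [ 0  0  0  0  1]
  L: [ 0 -3  1  1  0]
  M: [ 1  1  0  0  0]
RREF → pivots at {m,ρ,ΔT} ⇒ r = 3
Pivot set = {m,ρ,ΔT}, free = {ℓ,D}
RREF:
  r0: [   1    0  1/3  1/3    0]
  r1: [   0    1 -1/3 -1/3    0]
  r2: [   0    0    0    0    1]
Fix exponent of ℓ at 1, D at 0; solve each RREF row for its pivot's exponent:
  r0: exp(m) + (1/3)·1 = 0 ⇒ exp(m) = -1/3
  r1: exp(ρ) + (-1/3)·1 = 0 ⇒ exp(ρ) = 1/3
  r2: exp(ΔT) + (0)·1 = 0 ⇒ exp(ΔT) = 0
Π_1 = m^(-1/3) · ρ^(1/3) · ℓ

["-1/3", "1/3", "1", "0", "0"]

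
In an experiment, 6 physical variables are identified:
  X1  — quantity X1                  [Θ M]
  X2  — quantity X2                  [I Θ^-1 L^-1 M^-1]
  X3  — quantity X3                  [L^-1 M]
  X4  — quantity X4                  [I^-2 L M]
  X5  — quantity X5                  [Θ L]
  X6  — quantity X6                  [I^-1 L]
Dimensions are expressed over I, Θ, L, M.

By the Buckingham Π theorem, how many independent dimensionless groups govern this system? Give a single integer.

3

Write exponents as rows I,Θ,L,M / cols X1,X2,X3,X4,X5,X6:
  I: [ 0  1  0 -2  0 -1]
  Θ: [ 1 -1  0  0  1  0]
  L: [ 0 -1 -1  1  1  1]
  M: [ 1 -1  1  1  0  0]
Row reduction gives pivot columns X1,X2,X3; rank = 3
Π count = n − r = 6 − 3 = 3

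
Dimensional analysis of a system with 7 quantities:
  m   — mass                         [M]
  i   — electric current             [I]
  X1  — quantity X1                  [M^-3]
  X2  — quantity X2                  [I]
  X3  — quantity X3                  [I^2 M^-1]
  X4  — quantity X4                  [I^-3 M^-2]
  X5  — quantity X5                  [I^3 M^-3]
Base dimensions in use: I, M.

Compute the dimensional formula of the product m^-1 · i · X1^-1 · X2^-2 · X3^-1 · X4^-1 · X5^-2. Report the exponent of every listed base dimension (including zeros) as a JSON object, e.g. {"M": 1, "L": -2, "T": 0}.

{"I": -6, "M": 11}

Write exponents as rows I,M / cols m,i,X1,X2,X3,X4,X5:
  I: [ 0  1  0  1  2 -3  3]
  M: [ 1  0 -3  0 -1 -2 -3]
  [I]: (-1)·0+(1)·1+(-1)·0+(-2)·1+(-1)·2+(-1)·-3+(-2)·3 = -6
  [M]: (-1)·1+(1)·0+(-1)·-3+(-2)·0+(-1)·-1+(-1)·-2+(-2)·-3 = 11
⇒ I^-6 M^11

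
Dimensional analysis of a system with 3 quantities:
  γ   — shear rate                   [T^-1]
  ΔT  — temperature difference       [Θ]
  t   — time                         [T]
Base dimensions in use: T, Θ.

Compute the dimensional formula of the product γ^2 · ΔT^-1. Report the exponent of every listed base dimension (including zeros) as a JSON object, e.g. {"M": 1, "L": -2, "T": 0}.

Dimensional matrix (T×Θ by γ×ΔT×t):
  T: [-1  0  1]
  Θ: [ 0  1  0]
  [T]: (2)·-1+(-1)·0 = -2
  [Θ]: (2)·0+(-1)·1 = -1
⇒ T^-2 Θ^-1

{"T": -2, "Θ": -1}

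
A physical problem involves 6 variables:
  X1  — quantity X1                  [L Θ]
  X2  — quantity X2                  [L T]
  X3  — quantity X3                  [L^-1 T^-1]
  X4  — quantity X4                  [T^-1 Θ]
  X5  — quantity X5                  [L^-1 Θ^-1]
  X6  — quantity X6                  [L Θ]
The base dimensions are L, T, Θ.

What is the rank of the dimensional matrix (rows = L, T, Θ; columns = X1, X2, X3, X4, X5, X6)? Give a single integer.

Write exponents as rows L,T,Θ / cols X1,X2,X3,X4,X5,X6:
  L: [ 1  1 -1  0 -1  1]
  T: [ 0  1 -1 -1  0  0]
  Θ: [ 1  0  0  1 -1  1]
Row reduction gives pivot columns X1,X2; rank = 2

2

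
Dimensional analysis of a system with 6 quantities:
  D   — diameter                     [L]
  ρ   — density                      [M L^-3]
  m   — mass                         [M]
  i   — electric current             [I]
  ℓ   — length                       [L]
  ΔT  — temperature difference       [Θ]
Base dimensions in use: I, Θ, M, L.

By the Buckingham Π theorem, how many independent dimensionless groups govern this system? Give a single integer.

Dimensional matrix (I×Θ×M×L by D×ρ×m×i×ℓ×ΔT):
  I: [ 0  0  0  1  0  0]
  Θ: [ 0  0  0  0  0  1]
  M: [ 0  1  1  0  0  0]
  L: [ 1 -3  0  0  1  0]
Echelon form has 4 nonzero rows (pivots: D,ρ,i,ΔT)
n=6, r=4 ⇒ 2 dimensionless groups

2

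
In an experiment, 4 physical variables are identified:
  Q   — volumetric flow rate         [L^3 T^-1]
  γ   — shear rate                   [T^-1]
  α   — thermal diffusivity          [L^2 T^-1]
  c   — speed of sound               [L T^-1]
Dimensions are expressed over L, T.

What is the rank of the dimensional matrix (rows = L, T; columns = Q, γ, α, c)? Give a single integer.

Write exponents as rows L,T / cols Q,γ,α,c:
  L: [ 3  0  2  1]
  T: [-1 -1 -1 -1]
RREF → pivots at {Q,γ} ⇒ r = 2

2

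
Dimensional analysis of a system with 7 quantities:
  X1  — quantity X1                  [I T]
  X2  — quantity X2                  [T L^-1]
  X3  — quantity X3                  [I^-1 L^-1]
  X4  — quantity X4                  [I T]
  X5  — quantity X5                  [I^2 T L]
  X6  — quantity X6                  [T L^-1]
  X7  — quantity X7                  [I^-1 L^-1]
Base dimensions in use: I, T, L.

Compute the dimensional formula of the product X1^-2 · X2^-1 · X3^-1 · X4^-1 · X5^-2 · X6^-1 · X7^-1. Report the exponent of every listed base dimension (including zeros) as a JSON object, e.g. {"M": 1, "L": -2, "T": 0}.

{"I": -5, "T": -7, "L": 2}

Dimensional matrix (I×T×L by X1×X2×X3×X4×X5×X6×X7):
  I: [ 1  0 -1  1  2  0 -1]
  T: [ 1  1  0  1  1  1  0]
  L: [ 0 -1 -1  0  1 -1 -1]
  [I]: (-2)·1+(-1)·0+(-1)·-1+(-1)·1+(-2)·2+(-1)·0+(-1)·-1 = -5
  [T]: (-2)·1+(-1)·1+(-1)·0+(-1)·1+(-2)·1+(-1)·1+(-1)·0 = -7
  [L]: (-2)·0+(-1)·-1+(-1)·-1+(-1)·0+(-2)·1+(-1)·-1+(-1)·-1 = 2
⇒ I^-5 T^-7 L^2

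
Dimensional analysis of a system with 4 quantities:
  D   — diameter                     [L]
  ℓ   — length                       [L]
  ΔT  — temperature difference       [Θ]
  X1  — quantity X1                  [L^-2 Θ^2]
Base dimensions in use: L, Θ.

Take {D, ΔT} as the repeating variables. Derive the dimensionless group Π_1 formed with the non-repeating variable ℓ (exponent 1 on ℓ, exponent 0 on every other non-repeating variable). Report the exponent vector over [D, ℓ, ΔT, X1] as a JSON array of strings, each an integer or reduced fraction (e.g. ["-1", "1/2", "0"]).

["-1", "1", "0", "0"]

Exponent matrix [L,Θ] × [D,ℓ,ΔT,X1]:
  L: [ 1  1  0 -2]
  Θ: [ 0  0  1  2]
Echelon form has 2 nonzero rows (pivots: D,ΔT)
Pivot set = {D,ΔT}, free = {ℓ,X1}
RREF:
  r0: [   1    1    0   -2]
  r1: [   0    0    1    2]
Fix exponent of ℓ at 1, X1 at 0; solve each RREF row for its pivot's exponent:
  r0: exp(D) + (1)·1 = 0 ⇒ exp(D) = -1
  r1: exp(ΔT) + (0)·1 = 0 ⇒ exp(ΔT) = 0
Π_1 = D^-1 · ℓ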